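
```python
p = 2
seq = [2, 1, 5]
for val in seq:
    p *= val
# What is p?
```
Trace:
  p=2
  p=4, val=2
  p=4, val=1
  p=20, val=5

Final answer: 20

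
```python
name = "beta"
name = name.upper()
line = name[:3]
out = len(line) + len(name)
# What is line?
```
Trace:
  name='beta'
  name='BETA'
  name='BETA', line='BET'
  name='BETA', line='BET', out=7

Final answer: 'BET'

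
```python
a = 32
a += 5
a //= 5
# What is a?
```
Trace:
  a=32
  a=37
  a=7

Final answer: 7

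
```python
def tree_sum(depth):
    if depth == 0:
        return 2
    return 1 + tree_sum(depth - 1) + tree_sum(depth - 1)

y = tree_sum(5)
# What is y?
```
Call trace (a repeated sub-call is expanded the first time; later identical calls just restate its return value):
tree_sum(depth=5)
  tree_sum(depth=4)
    tree_sum(depth=3)
      tree_sum(depth=2)
        tree_sum(depth=1)
          tree_sum(depth=0)
          -> return 2
          tree_sum(depth=0)
          -> return 2
        -> return 5
        tree_sum(depth=1) -> return 5  (same call as traced above)
      -> return 11
      tree_sum(depth=2) -> return 11  (same call as traced above)
    -> return 23
    tree_sum(depth=3) -> return 23  (same call as traced above)
  -> return 47
  tree_sum(depth=4) -> return 47  (same call as traced above)
-> return 95

Final answer: 95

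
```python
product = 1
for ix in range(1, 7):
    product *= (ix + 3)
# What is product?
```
Trace:
  product=1
  product=4, ix=1
  product=20, ix=2
  product=120, ix=3
  product=840, ix=4
  product=6720, ix=5
  product=60480, ix=6

Final answer: 60480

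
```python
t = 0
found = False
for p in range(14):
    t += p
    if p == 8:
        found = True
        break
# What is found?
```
Trace:
  t=0
  t=0, found=False
  t=0, found=False, p=0
  t=1, found=False, p=1
  t=3, found=False, p=2
  t=6, found=False, p=3
  t=10, found=False, p=4
  t=15, found=False, p=5
  t=21, found=False, p=6
  t=28, found=False, p=7
  t=36, found=True, p=8

Final answer: True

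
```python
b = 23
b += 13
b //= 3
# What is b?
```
Trace:
  b=23
  b=36
  b=12

Final answer: 12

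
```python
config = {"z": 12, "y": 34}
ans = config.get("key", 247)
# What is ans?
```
Trace:
  config={'z': 12, 'y': 34}
  config={'z': 12, 'y': 34}, ans=247

Final answer: 247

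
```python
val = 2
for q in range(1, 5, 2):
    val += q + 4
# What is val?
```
Trace:
  val=2
  val=7, q=1
  val=14, q=3

Final answer: 14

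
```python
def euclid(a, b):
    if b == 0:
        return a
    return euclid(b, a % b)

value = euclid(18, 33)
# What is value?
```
Call trace:
euclid(a=18, b=33)
  euclid(a=33, b=18)
    euclid(a=18, b=15)
      euclid(a=15, b=3)
        euclid(a=3, b=0)
        -> return 3
      -> return 3
    -> return 3
  -> return 3
-> return 3

Final answer: 3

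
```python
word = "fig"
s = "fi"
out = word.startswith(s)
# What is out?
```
Trace:
  word='fig'
  word='fig', s='fi'
  word='fig', s='fi', out=True

Final answer: True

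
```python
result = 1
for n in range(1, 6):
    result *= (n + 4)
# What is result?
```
Trace:
  result=1
  result=5, n=1
  result=30, n=2
  result=210, n=3
  result=1680, n=4
  result=15120, n=5

Final answer: 15120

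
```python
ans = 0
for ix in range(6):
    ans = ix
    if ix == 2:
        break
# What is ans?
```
Trace:
  ans=0
  ans=0, ix=0
  ans=1, ix=1
  ans=2, ix=2

Final answer: 2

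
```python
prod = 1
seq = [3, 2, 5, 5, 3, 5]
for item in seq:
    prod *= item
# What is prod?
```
Trace:
  prod=1
  prod=3, item=3
  prod=6, item=2
  prod=30, item=5
  prod=150, item=5
  prod=450, item=3
  prod=2250, item=5

Final answer: 2250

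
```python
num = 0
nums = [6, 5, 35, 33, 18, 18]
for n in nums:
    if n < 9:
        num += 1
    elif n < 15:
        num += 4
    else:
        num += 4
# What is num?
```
Trace:
  num=0
  num=1, n=6
  num=2, n=5
  num=6, n=35
  num=10, n=33
  num=14, n=18
  num=18, n=18

Final answer: 18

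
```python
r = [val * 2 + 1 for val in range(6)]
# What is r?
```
Trace:
  val=0
  val=1
  val=2
  val=3
  val=4
  val=5
  r=[1, 3, 5, 7, 9, 11]

Final answer: [1, 3, 5, 7, 9, 11]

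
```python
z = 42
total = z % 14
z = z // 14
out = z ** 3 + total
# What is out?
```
Trace:
  z=42
  z=42, total=0
  z=3, total=0
  z=3, total=0, out=27

Final answer: 27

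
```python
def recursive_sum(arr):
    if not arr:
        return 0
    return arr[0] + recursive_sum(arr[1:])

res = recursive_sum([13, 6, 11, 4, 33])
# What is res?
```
Call trace:
recursive_sum(arr=[13, 6, 11, 4, 33])
  recursive_sum(arr=[6, 11, 4, 33])
    recursive_sum(arr=[11, 4, 33])
      recursive_sum(arr=[4, 33])
        recursive_sum(arr=[33])
          recursive_sum(arr=[])
          -> return 0
        -> return 33
      -> return 37
    -> return 48
  -> return 54
-> return 67

Final answer: 67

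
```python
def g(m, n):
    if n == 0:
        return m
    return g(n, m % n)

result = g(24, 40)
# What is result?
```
Call trace:
g(m=24, n=40)
  g(m=40, n=24)
    g(m=24, n=16)
      g(m=16, n=8)
        g(m=8, n=0)
        -> return 8
      -> return 8
    -> return 8
  -> return 8
-> return 8

Final answer: 8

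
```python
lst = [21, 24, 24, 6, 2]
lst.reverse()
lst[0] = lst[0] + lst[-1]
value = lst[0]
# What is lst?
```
Trace:
  lst=[21, 24, 24, 6, 2]
  lst=[2, 6, 24, 24, 21]
  lst=[23, 6, 24, 24, 21]
  lst=[23, 6, 24, 24, 21], value=23

Final answer: [23, 6, 24, 24, 21]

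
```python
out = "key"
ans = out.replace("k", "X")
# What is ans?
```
Trace:
  out='key'
  out='key', ans='Xey'

Final answer: 'Xey'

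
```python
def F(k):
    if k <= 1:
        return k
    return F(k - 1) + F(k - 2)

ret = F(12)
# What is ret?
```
Call trace (a repeated sub-call is expanded the first time; later identical calls just restate its return value):
F(k=12)
  F(k=11)
    F(k=10)
      F(k=9)
        F(k=8)
          F(k=7)
            F(k=6)
              F(k=5)
                F(k=4)
                  F(k=3)
                    F(k=2)
                      F(k=1)
                      -> return 1
                      F(k=0)
                      -> return 0
                    -> return 1
                    F(k=1)
                    -> return 1
                  -> return 2
                  F(k=2) -> return 1  (same call as traced above)
                -> return 3
                F(k=3) -> return 2  (same call as traced above)
              -> return 5
              F(k=4) -> return 3  (same call as traced above)
            -> return 8
            F(k=5) -> return 5  (same call as traced above)
          -> return 13
          F(k=6) -> return 8  (same call as traced above)
        -> return 21
        F(k=7) -> return 13  (same call as traced above)
      -> return 34
      F(k=8) -> return 21  (same call as traced above)
    -> return 55
    F(k=9) -> return 34  (same call as traced above)
  -> return 89
  F(k=10) -> return 55  (same call as traced above)
-> return 144

Final answer: 144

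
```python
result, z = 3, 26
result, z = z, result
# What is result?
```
Trace:
  result=3, z=26
  result=26, z=3

Final answer: 26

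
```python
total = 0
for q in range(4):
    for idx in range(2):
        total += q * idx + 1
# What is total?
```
Trace:
  total=0
  total=1, q=0, idx=0
  total=2, q=0, idx=1
  total=3, q=1, idx=0
  total=5, q=1, idx=1
  total=6, q=2, idx=0
  total=9, q=2, idx=1
  total=10, q=3, idx=0
  total=14, q=3, idx=1

Final answer: 14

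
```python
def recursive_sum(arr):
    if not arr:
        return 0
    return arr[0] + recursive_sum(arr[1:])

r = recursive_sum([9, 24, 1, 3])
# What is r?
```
Call trace:
recursive_sum(arr=[9, 24, 1, 3])
  recursive_sum(arr=[24, 1, 3])
    recursive_sum(arr=[1, 3])
      recursive_sum(arr=[3])
        recursive_sum(arr=[])
        -> return 0
      -> return 3
    -> return 4
  -> return 28
-> return 37

Final answer: 37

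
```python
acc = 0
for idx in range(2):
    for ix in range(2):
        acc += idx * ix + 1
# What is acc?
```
Trace:
  acc=0
  acc=1, idx=0, ix=0
  acc=2, idx=0, ix=1
  acc=3, idx=1, ix=0
  acc=5, idx=1, ix=1

Final answer: 5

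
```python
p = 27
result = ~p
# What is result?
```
Trace:
  p=27
  p=27, result=-28

Final answer: -28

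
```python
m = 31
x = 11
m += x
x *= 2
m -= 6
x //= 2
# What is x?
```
Trace:
  m=31
  m=31, x=11
  m=42, x=11
  m=42, x=22
  m=36, x=22
  m=36, x=11

Final answer: 11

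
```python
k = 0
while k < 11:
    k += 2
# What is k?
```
Trace:
  k=0
  k=2
  k=4
  k=6
  k=8
  k=10
  k=12

Final answer: 12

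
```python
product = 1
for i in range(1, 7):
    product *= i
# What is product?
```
Trace:
  product=1
  product=1, i=1
  product=2, i=2
  product=6, i=3
  product=24, i=4
  product=120, i=5
  product=720, i=6

Final answer: 720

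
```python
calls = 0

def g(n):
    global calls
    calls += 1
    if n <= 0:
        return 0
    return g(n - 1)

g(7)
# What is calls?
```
Call trace:
g(n=7)
  g(n=6)
    g(n=5)
      g(n=4)
        g(n=3)
          g(n=2)
            g(n=1)
              g(n=0)
              -> return 0
            -> return 0
          -> return 0
        -> return 0
      -> return 0
    -> return 0
  -> return 0
-> return 0

calls is incremented once per call. g is entered once for each n = 7, 6, 5, 4, 3, 2, 1, 0 (the n <= 0 call returns without recursing), i.e. 7 + 1 calls.
calls = 8

Final answer: 8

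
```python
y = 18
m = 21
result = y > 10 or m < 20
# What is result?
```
Trace:
  y=18
  y=18, m=21
  y=18, m=21, result=True

Final answer: True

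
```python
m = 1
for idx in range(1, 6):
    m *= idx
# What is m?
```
Trace:
  m=1
  m=1, idx=1
  m=2, idx=2
  m=6, idx=3
  m=24, idx=4
  m=120, idx=5

Final answer: 120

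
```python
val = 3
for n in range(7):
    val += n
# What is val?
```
Trace:
  val=3
  val=3, n=0
  val=4, n=1
  val=6, n=2
  val=9, n=3
  val=13, n=4
  val=18, n=5
  val=24, n=6

Final answer: 24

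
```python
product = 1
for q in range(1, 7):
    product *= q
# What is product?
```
Trace:
  product=1
  product=1, q=1
  product=2, q=2
  product=6, q=3
  product=24, q=4
  product=120, q=5
  product=720, q=6

Final answer: 720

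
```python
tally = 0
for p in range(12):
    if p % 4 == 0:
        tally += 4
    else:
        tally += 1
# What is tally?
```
Trace:
  tally=0
  tally=4, p=0
  tally=5, p=1
  tally=6, p=2
  tally=7, p=3
  tally=11, p=4
  tally=12, p=5
  tally=13, p=6
  tally=14, p=7
  tally=18, p=8
  tally=19, p=9
  tally=20, p=10
  tally=21, p=11

Final answer: 21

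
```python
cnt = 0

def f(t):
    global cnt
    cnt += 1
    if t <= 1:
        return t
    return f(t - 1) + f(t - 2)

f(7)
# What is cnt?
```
Call trace (a repeated sub-call is expanded the first time; later identical calls just restate its return value):
f(t=7)
  f(t=6)
    f(t=5)
      f(t=4)
        f(t=3)
          f(t=2)
            f(t=1)
            -> return 1
            f(t=0)
            -> return 0
          -> return 1
          f(t=1)
          -> return 1
        -> return 2
        f(t=2) -> return 1  (same call as traced above)
      -> return 3
      f(t=3) -> return 2  (same call as traced above)
    -> return 5
    f(t=4) -> return 3  (same call as traced above)
  -> return 8
  f(t=5) -> return 5  (same call as traced above)
-> return 13

cnt is incremented once per call, so count the calls in each subtree. Let C(t) = number of calls made by f(t).
C(0) = C(1) = 1 (base case, no recursion); C(t) = 1 + C(t - 1) + C(t - 2) otherwise.
C(2) = 1 + C(1) + C(0) = 1 + 1 + 1 = 3
C(3) = 1 + C(2) + C(1) = 1 + 3 + 1 = 5
C(4) = 1 + C(3) + C(2) = 1 + 5 + 3 = 9
C(5) = 1 + C(4) + C(3) = 1 + 9 + 5 = 15
C(6) = 1 + C(5) + C(4) = 1 + 15 + 9 = 25
C(7) = 1 + C(6) + C(5) = 1 + 25 + 15 = 41
cnt = C(7) = 41

Final answer: 41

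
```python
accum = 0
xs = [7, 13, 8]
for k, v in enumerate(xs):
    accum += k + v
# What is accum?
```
Trace:
  accum=0
  accum=7, k=0, v=7
  accum=21, k=1, v=13
  accum=31, k=2, v=8

Final answer: 31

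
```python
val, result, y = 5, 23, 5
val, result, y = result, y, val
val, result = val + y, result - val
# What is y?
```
Trace:
  val=5, result=23, y=5
  val=23, result=5, y=5
  val=28, result=-18, y=5

Final answer: 5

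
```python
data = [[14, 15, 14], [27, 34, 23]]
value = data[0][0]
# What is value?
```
Trace:
  data=[[14, 15, 14], [27, 34, 23]]
  data=[[14, 15, 14], [27, 34, 23]], value=14

Final answer: 14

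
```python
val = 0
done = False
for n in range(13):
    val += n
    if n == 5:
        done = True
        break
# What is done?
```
Trace:
  val=0
  val=0, done=False
  val=0, done=False, n=0
  val=1, done=False, n=1
  val=3, done=False, n=2
  val=6, done=False, n=3
  val=10, done=False, n=4
  val=15, done=True, n=5

Final answer: True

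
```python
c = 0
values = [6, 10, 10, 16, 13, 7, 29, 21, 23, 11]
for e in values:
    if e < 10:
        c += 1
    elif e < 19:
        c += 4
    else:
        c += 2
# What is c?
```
Trace:
  c=0
  c=1, e=6
  c=5, e=10
  c=9, e=10
  c=13, e=16
  c=17, e=13
  c=18, e=7
  c=20, e=29
  c=22, e=21
  c=24, e=23
  c=28, e=11

Final answer: 28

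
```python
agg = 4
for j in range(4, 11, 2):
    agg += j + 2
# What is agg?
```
Trace:
  agg=4
  agg=10, j=4
  agg=18, j=6
  agg=28, j=8
  agg=40, j=10

Final answer: 40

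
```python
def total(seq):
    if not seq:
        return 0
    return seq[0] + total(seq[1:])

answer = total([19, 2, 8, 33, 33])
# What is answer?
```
Call trace:
total(seq=[19, 2, 8, 33, 33])
  total(seq=[2, 8, 33, 33])
    total(seq=[8, 33, 33])
      total(seq=[33, 33])
        total(seq=[33])
          total(seq=[])
          -> return 0
        -> return 33
      -> return 66
    -> return 74
  -> return 76
-> return 95

Final answer: 95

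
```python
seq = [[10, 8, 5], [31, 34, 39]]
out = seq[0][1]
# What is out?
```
Trace:
  seq=[[10, 8, 5], [31, 34, 39]]
  seq=[[10, 8, 5], [31, 34, 39]], out=8

Final answer: 8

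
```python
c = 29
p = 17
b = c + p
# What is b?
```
Trace:
  c=29
  c=29, p=17
  c=29, p=17, b=46

Final answer: 46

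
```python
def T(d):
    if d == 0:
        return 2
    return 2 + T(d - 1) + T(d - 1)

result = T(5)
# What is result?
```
Call trace (a repeated sub-call is expanded the first time; later identical calls just restate its return value):
T(d=5)
  T(d=4)
    T(d=3)
      T(d=2)
        T(d=1)
          T(d=0)
          -> return 2
          T(d=0)
          -> return 2
        -> return 6
        T(d=1) -> return 6  (same call as traced above)
      -> return 14
      T(d=2) -> return 14  (same call as traced above)
    -> return 30
    T(d=3) -> return 30  (same call as traced above)
  -> return 62
  T(d=4) -> return 62  (same call as traced above)
-> return 126

Final answer: 126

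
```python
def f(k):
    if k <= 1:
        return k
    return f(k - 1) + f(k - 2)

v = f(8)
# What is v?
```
Call trace (a repeated sub-call is expanded the first time; later identical calls just restate its return value):
f(k=8)
  f(k=7)
    f(k=6)
      f(k=5)
        f(k=4)
          f(k=3)
            f(k=2)
              f(k=1)
              -> return 1
              f(k=0)
              -> return 0
            -> return 1
            f(k=1)
            -> return 1
          -> return 2
          f(k=2) -> return 1  (same call as traced above)
        -> return 3
        f(k=3) -> return 2  (same call as traced above)
      -> return 5
      f(k=4) -> return 3  (same call as traced above)
    -> return 8
    f(k=5) -> return 5  (same call as traced above)
  -> return 13
  f(k=6) -> return 8  (same call as traced above)
-> return 21

Final answer: 21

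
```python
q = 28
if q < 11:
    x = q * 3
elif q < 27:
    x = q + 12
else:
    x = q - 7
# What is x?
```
Trace:
  q=28
  q=28, x=21

Final answer: 21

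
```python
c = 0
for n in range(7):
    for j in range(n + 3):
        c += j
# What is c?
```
Trace:
  c=0
  c=0, n=0, j=0
  c=1, n=0, j=1
  c=3, n=0, j=2
  c=3, n=1, j=0
  c=4, n=1, j=1
  c=6, n=1, j=2
  c=9, n=1, j=3
  c=9, n=2, j=0
  c=10, n=2, j=1
  c=12, n=2, j=2
  c=15, n=2, j=3
  c=19, n=2, j=4
  c=19, n=3, j=0
  c=20, n=3, j=1
  c=22, n=3, j=2
  c=25, n=3, j=3
  c=29, n=3, j=4
  c=34, n=3, j=5
  c=34, n=4, j=0
  c=35, n=4, j=1
  c=37, n=4, j=2
  c=40, n=4, j=3
  c=44, n=4, j=4
  c=49, n=4, j=5
  c=55, n=4, j=6
  c=55, n=5, j=0
  c=56, n=5, j=1
  c=58, n=5, j=2
  c=61, n=5, j=3
  c=65, n=5, j=4
  c=70, n=5, j=5
  c=76, n=5, j=6
  c=83, n=5, j=7
  c=83, n=6, j=0
  c=84, n=6, j=1
  c=86, n=6, j=2
  c=89, n=6, j=3
  c=93, n=6, j=4
  c=98, n=6, j=5
  c=104, n=6, j=6
  c=111, n=6, j=7
  c=119, n=6, j=8

Final answer: 119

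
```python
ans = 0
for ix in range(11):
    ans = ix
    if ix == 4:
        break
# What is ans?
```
Trace:
  ans=0
  ans=0, ix=0
  ans=1, ix=1
  ans=2, ix=2
  ans=3, ix=3
  ans=4, ix=4

Final answer: 4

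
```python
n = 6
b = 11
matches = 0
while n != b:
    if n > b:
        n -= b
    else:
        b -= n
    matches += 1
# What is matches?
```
Trace:
  n=6
  n=6, b=11
  n=6, b=11, matches=0
  n=6, b=5, matches=1
  n=1, b=5, matches=2
  n=1, b=4, matches=3
  n=1, b=3, matches=4
  n=1, b=2, matches=5
  n=1, b=1, matches=6

Final answer: 6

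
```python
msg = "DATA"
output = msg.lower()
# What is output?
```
Trace:
  msg='DATA'
  msg='DATA', output='data'

Final answer: 'data'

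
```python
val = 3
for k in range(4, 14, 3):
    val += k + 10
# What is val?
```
Trace:
  val=3
  val=17, k=4
  val=34, k=7
  val=54, k=10
  val=77, k=13

Final answer: 77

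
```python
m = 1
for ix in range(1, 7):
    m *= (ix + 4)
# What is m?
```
Trace:
  m=1
  m=5, ix=1
  m=30, ix=2
  m=210, ix=3
  m=1680, ix=4
  m=15120, ix=5
  m=151200, ix=6

Final answer: 151200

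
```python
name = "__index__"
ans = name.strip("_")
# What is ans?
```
Trace:
  name='__index__'
  name='__index__', ans='index'

Final answer: 'index'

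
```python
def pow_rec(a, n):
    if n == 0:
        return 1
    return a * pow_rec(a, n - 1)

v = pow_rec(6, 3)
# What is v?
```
Call trace:
pow_rec(a=6, n=3)
  pow_rec(a=6, n=2)
    pow_rec(a=6, n=1)
      pow_rec(a=6, n=0)
      -> return 1
    -> return 6
  -> return 36
-> return 216

Final answer: 216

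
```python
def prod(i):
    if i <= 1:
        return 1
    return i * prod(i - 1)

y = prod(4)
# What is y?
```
Call trace:
prod(i=4)
  prod(i=3)
    prod(i=2)
      prod(i=1)
      -> return 1
    -> return 2
  -> return 6
-> return 24

Final answer: 24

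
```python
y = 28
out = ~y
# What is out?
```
Trace:
  y=28
  y=28, out=-29

Final answer: -29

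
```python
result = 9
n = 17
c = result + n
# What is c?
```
Trace:
  result=9
  result=9, n=17
  result=9, n=17, c=26

Final answer: 26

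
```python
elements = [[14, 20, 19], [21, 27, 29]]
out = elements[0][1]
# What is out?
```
Trace:
  elements=[[14, 20, 19], [21, 27, 29]]
  elements=[[14, 20, 19], [21, 27, 29]], out=20

Final answer: 20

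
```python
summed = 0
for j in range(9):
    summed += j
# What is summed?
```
Trace:
  summed=0
  summed=0, j=0
  summed=1, j=1
  summed=3, j=2
  summed=6, j=3
  summed=10, j=4
  summed=15, j=5
  summed=21, j=6
  summed=28, j=7
  summed=36, j=8

Final answer: 36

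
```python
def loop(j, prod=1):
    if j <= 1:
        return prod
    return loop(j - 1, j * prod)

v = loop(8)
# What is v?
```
Call trace:
loop(j=8, prod=1)
  loop(j=7, prod=8)
    loop(j=6, prod=56)
      loop(j=5, prod=336)
        loop(j=4, prod=1680)
          loop(j=3, prod=6720)
            loop(j=2, prod=20160)
              loop(j=1, prod=40320)
              -> return 40320
            -> return 40320
          -> return 40320
        -> return 40320
      -> return 40320
    -> return 40320
  -> return 40320
-> return 40320

Final answer: 40320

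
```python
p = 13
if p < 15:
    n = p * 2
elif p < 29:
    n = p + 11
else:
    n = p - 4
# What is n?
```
Trace:
  p=13
  p=13, n=26

Final answer: 26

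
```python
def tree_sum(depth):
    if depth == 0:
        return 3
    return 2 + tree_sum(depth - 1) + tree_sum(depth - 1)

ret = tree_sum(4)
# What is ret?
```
Call trace (a repeated sub-call is expanded the first time; later identical calls just restate its return value):
tree_sum(depth=4)
  tree_sum(depth=3)
    tree_sum(depth=2)
      tree_sum(depth=1)
        tree_sum(depth=0)
        -> return 3
        tree_sum(depth=0)
        -> return 3
      -> return 8
      tree_sum(depth=1) -> return 8  (same call as traced above)
    -> return 18
    tree_sum(depth=2) -> return 18  (same call as traced above)
  -> return 38
  tree_sum(depth=3) -> return 38  (same call as traced above)
-> return 78

Final answer: 78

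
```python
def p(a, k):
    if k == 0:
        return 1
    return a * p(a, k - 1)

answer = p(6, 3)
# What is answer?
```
Call trace:
p(a=6, k=3)
  p(a=6, k=2)
    p(a=6, k=1)
      p(a=6, k=0)
      -> return 1
    -> return 6
  -> return 36
-> return 216

Final answer: 216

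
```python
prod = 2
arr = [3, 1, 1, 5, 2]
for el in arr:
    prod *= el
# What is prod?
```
Trace:
  prod=2
  prod=6, el=3
  prod=6, el=1
  prod=6, el=1
  prod=30, el=5
  prod=60, el=2

Final answer: 60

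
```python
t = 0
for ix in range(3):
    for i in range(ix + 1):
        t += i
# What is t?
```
Trace:
  t=0
  t=0, ix=0, i=0
  t=0, ix=1, i=0
  t=1, ix=1, i=1
  t=1, ix=2, i=0
  t=2, ix=2, i=1
  t=4, ix=2, i=2

Final answer: 4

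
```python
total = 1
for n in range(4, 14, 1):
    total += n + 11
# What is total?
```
Trace:
  total=1
  total=16, n=4
  total=32, n=5
  total=49, n=6
  total=67, n=7
  total=86, n=8
  total=106, n=9
  total=127, n=10
  total=149, n=11
  total=172, n=12
  total=196, n=13

Final answer: 196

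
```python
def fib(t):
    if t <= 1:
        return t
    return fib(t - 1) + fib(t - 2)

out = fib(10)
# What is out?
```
Call trace (a repeated sub-call is expanded the first time; later identical calls just restate its return value):
fib(t=10)
  fib(t=9)
    fib(t=8)
      fib(t=7)
        fib(t=6)
          fib(t=5)
            fib(t=4)
              fib(t=3)
                fib(t=2)
                  fib(t=1)
                  -> return 1
                  fib(t=0)
                  -> return 0
                -> return 1
                fib(t=1)
                -> return 1
              -> return 2
              fib(t=2) -> return 1  (same call as traced above)
            -> return 3
            fib(t=3) -> return 2  (same call as traced above)
          -> return 5
          fib(t=4) -> return 3  (same call as traced above)
        -> return 8
        fib(t=5) -> return 5  (same call as traced above)
      -> return 13
      fib(t=6) -> return 8  (same call as traced above)
    -> return 21
    fib(t=7) -> return 13  (same call as traced above)
  -> return 34
  fib(t=8) -> return 21  (same call as traced above)
-> return 55

Final answer: 55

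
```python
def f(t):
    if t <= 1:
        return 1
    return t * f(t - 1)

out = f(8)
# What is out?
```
Call trace:
f(t=8)
  f(t=7)
    f(t=6)
      f(t=5)
        f(t=4)
          f(t=3)
            f(t=2)
              f(t=1)
              -> return 1
            -> return 2
          -> return 6
        -> return 24
      -> return 120
    -> return 720
  -> return 5040
-> return 40320

Final answer: 40320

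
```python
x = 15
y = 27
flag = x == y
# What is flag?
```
Trace:
  x=15
  x=15, y=27
  x=15, y=27, flag=False

Final answer: False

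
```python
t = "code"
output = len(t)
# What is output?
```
Trace:
  t='code'
  t='code', output=4

Final answer: 4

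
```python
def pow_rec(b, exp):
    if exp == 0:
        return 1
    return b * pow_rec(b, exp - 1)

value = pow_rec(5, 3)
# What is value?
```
Call trace:
pow_rec(b=5, exp=3)
  pow_rec(b=5, exp=2)
    pow_rec(b=5, exp=1)
      pow_rec(b=5, exp=0)
      -> return 1
    -> return 5
  -> return 25
-> return 125

Final answer: 125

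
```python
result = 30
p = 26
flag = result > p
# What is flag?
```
Trace:
  result=30
  result=30, p=26
  result=30, p=26, flag=True

Final answer: True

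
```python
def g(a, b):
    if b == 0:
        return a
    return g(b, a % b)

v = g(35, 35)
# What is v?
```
Call trace:
g(a=35, b=35)
  g(a=35, b=0)
  -> return 35
-> return 35

Final answer: 35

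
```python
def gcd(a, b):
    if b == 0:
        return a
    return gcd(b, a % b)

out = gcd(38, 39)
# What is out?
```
Call trace:
gcd(a=38, b=39)
  gcd(a=39, b=38)
    gcd(a=38, b=1)
      gcd(a=1, b=0)
      -> return 1
    -> return 1
  -> return 1
-> return 1

Final answer: 1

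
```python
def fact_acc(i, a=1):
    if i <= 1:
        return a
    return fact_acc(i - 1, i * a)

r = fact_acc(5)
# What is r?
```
Call trace:
fact_acc(i=5, a=1)
  fact_acc(i=4, a=5)
    fact_acc(i=3, a=20)
      fact_acc(i=2, a=60)
        fact_acc(i=1, a=120)
        -> return 120
      -> return 120
    -> return 120
  -> return 120
-> return 120

Final answer: 120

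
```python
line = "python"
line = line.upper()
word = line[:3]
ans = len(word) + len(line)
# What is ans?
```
Trace:
  line='python'
  line='PYTHON'
  line='PYTHON', word='PYT'
  line='PYTHON', word='PYT', ans=9

Final answer: 9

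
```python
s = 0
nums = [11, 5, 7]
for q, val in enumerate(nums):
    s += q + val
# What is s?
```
Trace:
  s=0
  s=11, q=0, val=11
  s=17, q=1, val=5
  s=26, q=2, val=7

Final answer: 26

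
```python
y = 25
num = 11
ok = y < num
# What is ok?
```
Trace:
  y=25
  y=25, num=11
  y=25, num=11, ok=False

Final answer: False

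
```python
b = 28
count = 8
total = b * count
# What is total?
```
Trace:
  b=28
  b=28, count=8
  b=28, count=8, total=224

Final answer: 224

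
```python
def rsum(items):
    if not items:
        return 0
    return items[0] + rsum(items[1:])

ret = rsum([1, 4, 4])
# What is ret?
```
Call trace:
rsum(items=[1, 4, 4])
  rsum(items=[4, 4])
    rsum(items=[4])
      rsum(items=[])
      -> return 0
    -> return 4
  -> return 8
-> return 9

Final answer: 9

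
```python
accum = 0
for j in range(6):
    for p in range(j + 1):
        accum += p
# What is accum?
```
Trace:
  accum=0
  accum=0, j=0, p=0
  accum=0, j=1, p=0
  accum=1, j=1, p=1
  accum=1, j=2, p=0
  accum=2, j=2, p=1
  accum=4, j=2, p=2
  accum=4, j=3, p=0
  accum=5, j=3, p=1
  accum=7, j=3, p=2
  accum=10, j=3, p=3
  accum=10, j=4, p=0
  accum=11, j=4, p=1
  accum=13, j=4, p=2
  accum=16, j=4, p=3
  accum=20, j=4, p=4
  accum=20, j=5, p=0
  accum=21, j=5, p=1
  accum=23, j=5, p=2
  accum=26, j=5, p=3
  accum=30, j=5, p=4
  accum=35, j=5, p=5

Final answer: 35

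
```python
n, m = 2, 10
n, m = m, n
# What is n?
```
Trace:
  n=2, m=10
  n=10, m=2

Final answer: 10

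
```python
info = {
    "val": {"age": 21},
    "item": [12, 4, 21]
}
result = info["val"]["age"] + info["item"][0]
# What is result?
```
Trace:
  info={'val': {'age': 21}, 'item': [12, 4, 21]}
  info={'val': {'age': 21}, 'item': [12, 4, 21]}, result=33

Final answer: 33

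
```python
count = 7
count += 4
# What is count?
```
Trace:
  count=7
  count=11

Final answer: 11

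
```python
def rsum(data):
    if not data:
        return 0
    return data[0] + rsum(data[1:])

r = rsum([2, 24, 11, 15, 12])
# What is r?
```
Call trace:
rsum(data=[2, 24, 11, 15, 12])
  rsum(data=[24, 11, 15, 12])
    rsum(data=[11, 15, 12])
      rsum(data=[15, 12])
        rsum(data=[12])
          rsum(data=[])
          -> return 0
        -> return 12
      -> return 27
    -> return 38
  -> return 62
-> return 64

Final answer: 64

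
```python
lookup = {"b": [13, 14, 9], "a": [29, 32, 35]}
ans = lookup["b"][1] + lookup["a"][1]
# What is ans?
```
Trace:
  lookup={'b': [13, 14, 9], 'a': [29, 32, 35]}
  lookup={'b': [13, 14, 9], 'a': [29, 32, 35]}, ans=46

Final answer: 46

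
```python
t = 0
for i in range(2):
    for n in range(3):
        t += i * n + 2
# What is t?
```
Trace:
  t=0
  t=2, i=0, n=0
  t=4, i=0, n=1
  t=6, i=0, n=2
  t=8, i=1, n=0
  t=11, i=1, n=1
  t=15, i=1, n=2

Final answer: 15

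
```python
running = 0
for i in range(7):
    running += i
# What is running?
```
Trace:
  running=0
  running=0, i=0
  running=1, i=1
  running=3, i=2
  running=6, i=3
  running=10, i=4
  running=15, i=5
  running=21, i=6

Final answer: 21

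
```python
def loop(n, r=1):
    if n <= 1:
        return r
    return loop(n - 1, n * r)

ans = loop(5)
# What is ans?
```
Call trace:
loop(n=5, r=1)
  loop(n=4, r=5)
    loop(n=3, r=20)
      loop(n=2, r=60)
        loop(n=1, r=120)
        -> return 120
      -> return 120
    -> return 120
  -> return 120
-> return 120

Final answer: 120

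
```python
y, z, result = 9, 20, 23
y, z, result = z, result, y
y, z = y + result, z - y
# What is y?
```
Trace:
  y=9, z=20, result=23
  y=20, z=23, result=9
  y=29, z=3, result=9

Final answer: 29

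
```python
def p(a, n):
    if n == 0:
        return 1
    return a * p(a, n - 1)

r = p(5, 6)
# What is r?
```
Call trace:
p(a=5, n=6)
  p(a=5, n=5)
    p(a=5, n=4)
      p(a=5, n=3)
        p(a=5, n=2)
          p(a=5, n=1)
            p(a=5, n=0)
            -> return 1
          -> return 5
        -> return 25
      -> return 125
    -> return 625
  -> return 3125
-> return 15625

Final answer: 15625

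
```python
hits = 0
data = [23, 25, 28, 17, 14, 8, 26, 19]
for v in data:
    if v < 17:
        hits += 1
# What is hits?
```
Trace:
  hits=0
  hits=0, v=23
  hits=0, v=25
  hits=0, v=28
  hits=0, v=17
  hits=1, v=14
  hits=2, v=8
  hits=2, v=26
  hits=2, v=19

Final answer: 2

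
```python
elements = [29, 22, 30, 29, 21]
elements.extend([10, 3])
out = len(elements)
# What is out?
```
Trace:
  elements=[29, 22, 30, 29, 21]
  elements=[29, 22, 30, 29, 21, 10, 3]
  elements=[29, 22, 30, 29, 21, 10, 3], out=7

Final answer: 7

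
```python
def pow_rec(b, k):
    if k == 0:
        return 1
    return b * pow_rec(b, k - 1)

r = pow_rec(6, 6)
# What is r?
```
Call trace:
pow_rec(b=6, k=6)
  pow_rec(b=6, k=5)
    pow_rec(b=6, k=4)
      pow_rec(b=6, k=3)
        pow_rec(b=6, k=2)
          pow_rec(b=6, k=1)
            pow_rec(b=6, k=0)
            -> return 1
          -> return 6
        -> return 36
      -> return 216
    -> return 1296
  -> return 7776
-> return 46656

Final answer: 46656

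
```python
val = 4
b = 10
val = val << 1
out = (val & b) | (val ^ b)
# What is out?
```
Trace:
  val=4
  val=4, b=10
  val=8, b=10
  val=8, b=10, out=10

Final answer: 10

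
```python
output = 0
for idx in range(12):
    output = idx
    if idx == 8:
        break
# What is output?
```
Trace:
  output=0
  output=0, idx=0
  output=1, idx=1
  output=2, idx=2
  output=3, idx=3
  output=4, idx=4
  output=5, idx=5
  output=6, idx=6
  output=7, idx=7
  output=8, idx=8

Final answer: 8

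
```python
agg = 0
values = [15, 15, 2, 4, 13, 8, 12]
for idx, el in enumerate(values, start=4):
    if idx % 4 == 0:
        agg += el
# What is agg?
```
Trace:
  agg=0
  agg=15, idx=4, el=15
  agg=15, idx=5, el=15
  agg=15, idx=6, el=2
  agg=15, idx=7, el=4
  agg=28, idx=8, el=13
  agg=28, idx=9, el=8
  agg=28, idx=10, el=12

Final answer: 28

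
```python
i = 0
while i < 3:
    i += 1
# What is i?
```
Trace:
  i=0
  i=1
  i=2
  i=3

Final answer: 3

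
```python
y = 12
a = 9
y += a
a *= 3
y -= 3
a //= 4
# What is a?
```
Trace:
  y=12
  y=12, a=9
  y=21, a=9
  y=21, a=27
  y=18, a=27
  y=18, a=6

Final answer: 6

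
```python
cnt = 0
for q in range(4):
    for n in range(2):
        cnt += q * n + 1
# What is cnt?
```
Trace:
  cnt=0
  cnt=1, q=0, n=0
  cnt=2, q=0, n=1
  cnt=3, q=1, n=0
  cnt=5, q=1, n=1
  cnt=6, q=2, n=0
  cnt=9, q=2, n=1
  cnt=10, q=3, n=0
  cnt=14, q=3, n=1

Final answer: 14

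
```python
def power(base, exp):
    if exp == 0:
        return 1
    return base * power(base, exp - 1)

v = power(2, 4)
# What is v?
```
Call trace:
power(base=2, exp=4)
  power(base=2, exp=3)
    power(base=2, exp=2)
      power(base=2, exp=1)
        power(base=2, exp=0)
        -> return 1
      -> return 2
    -> return 4
  -> return 8
-> return 16

Final answer: 16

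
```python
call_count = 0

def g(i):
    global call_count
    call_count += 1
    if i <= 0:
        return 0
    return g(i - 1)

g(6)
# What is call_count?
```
Call trace:
g(i=6)
  g(i=5)
    g(i=4)
      g(i=3)
        g(i=2)
          g(i=1)
            g(i=0)
            -> return 0
          -> return 0
        -> return 0
      -> return 0
    -> return 0
  -> return 0
-> return 0

call_count is incremented once per call. g is entered once for each i = 6, 5, 4, 3, 2, 1, 0 (the i <= 0 call returns without recursing), i.e. 6 + 1 calls.
call_count = 7

Final answer: 7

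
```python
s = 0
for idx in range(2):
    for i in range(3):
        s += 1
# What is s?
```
Trace:
  s=0
  s=1, idx=0, i=0
  s=2, idx=0, i=1
  s=3, idx=0, i=2
  s=4, idx=1, i=0
  s=5, idx=1, i=1
  s=6, idx=1, i=2

Final answer: 6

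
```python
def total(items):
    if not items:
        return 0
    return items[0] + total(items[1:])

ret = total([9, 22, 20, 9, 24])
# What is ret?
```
Call trace:
total(items=[9, 22, 20, 9, 24])
  total(items=[22, 20, 9, 24])
    total(items=[20, 9, 24])
      total(items=[9, 24])
        total(items=[24])
          total(items=[])
          -> return 0
        -> return 24
      -> return 33
    -> return 53
  -> return 75
-> return 84

Final answer: 84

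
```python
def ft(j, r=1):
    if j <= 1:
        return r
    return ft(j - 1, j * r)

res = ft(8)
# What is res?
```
Call trace:
ft(j=8, r=1)
  ft(j=7, r=8)
    ft(j=6, r=56)
      ft(j=5, r=336)
        ft(j=4, r=1680)
          ft(j=3, r=6720)
            ft(j=2, r=20160)
              ft(j=1, r=40320)
              -> return 40320
            -> return 40320
          -> return 40320
        -> return 40320
      -> return 40320
    -> return 40320
  -> return 40320
-> return 40320

Final answer: 40320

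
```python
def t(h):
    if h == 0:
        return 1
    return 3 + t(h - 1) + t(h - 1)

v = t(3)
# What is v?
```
Call trace (a repeated sub-call is expanded the first time; later identical calls just restate its return value):
t(h=3)
  t(h=2)
    t(h=1)
      t(h=0)
      -> return 1
      t(h=0)
      -> return 1
    -> return 5
    t(h=1) -> return 5  (same call as traced above)
  -> return 13
  t(h=2) -> return 13  (same call as traced above)
-> return 29

Final answer: 29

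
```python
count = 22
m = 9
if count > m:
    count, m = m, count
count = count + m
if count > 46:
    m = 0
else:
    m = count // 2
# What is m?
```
Trace:
  count=22
  count=22, m=9
  count=9, m=22
  count=31, m=22
  count=31, m=15

Final answer: 15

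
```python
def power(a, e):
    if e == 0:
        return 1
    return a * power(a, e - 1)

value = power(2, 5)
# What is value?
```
Call trace:
power(a=2, e=5)
  power(a=2, e=4)
    power(a=2, e=3)
      power(a=2, e=2)
        power(a=2, e=1)
          power(a=2, e=0)
          -> return 1
        -> return 2
      -> return 4
    -> return 8
  -> return 16
-> return 32

Final answer: 32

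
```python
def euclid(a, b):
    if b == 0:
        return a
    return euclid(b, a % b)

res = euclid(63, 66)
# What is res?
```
Call trace:
euclid(a=63, b=66)
  euclid(a=66, b=63)
    euclid(a=63, b=3)
      euclid(a=3, b=0)
      -> return 3
    -> return 3
  -> return 3
-> return 3

Final answer: 3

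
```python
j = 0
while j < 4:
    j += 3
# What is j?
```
Trace:
  j=0
  j=3
  j=6

Final answer: 6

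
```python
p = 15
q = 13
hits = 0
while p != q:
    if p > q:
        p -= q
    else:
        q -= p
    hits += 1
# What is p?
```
Trace:
  p=15
  p=15, q=13
  p=15, q=13, hits=0
  p=2, q=13, hits=1
  p=2, q=11, hits=2
  p=2, q=9, hits=3
  p=2, q=7, hits=4
  p=2, q=5, hits=5
  p=2, q=3, hits=6
  p=2, q=1, hits=7
  p=1, q=1, hits=8

Final answer: 1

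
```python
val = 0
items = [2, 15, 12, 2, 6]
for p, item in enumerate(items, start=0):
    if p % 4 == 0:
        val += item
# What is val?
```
Trace:
  val=0
  val=2, p=0, item=2
  val=2, p=1, item=15
  val=2, p=2, item=12
  val=2, p=3, item=2
  val=8, p=4, item=6

Final answer: 8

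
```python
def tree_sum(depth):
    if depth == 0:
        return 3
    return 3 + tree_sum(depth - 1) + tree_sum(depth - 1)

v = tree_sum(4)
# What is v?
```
Call trace (a repeated sub-call is expanded the first time; later identical calls just restate its return value):
tree_sum(depth=4)
  tree_sum(depth=3)
    tree_sum(depth=2)
      tree_sum(depth=1)
        tree_sum(depth=0)
        -> return 3
        tree_sum(depth=0)
        -> return 3
      -> return 9
      tree_sum(depth=1) -> return 9  (same call as traced above)
    -> return 21
    tree_sum(depth=2) -> return 21  (same call as traced above)
  -> return 45
  tree_sum(depth=3) -> return 45  (same call as traced above)
-> return 93

Final answer: 93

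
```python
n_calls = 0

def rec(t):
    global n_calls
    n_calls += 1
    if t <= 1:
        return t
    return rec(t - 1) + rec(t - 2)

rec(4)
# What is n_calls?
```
Call trace (a repeated sub-call is expanded the first time; later identical calls just restate its return value):
rec(t=4)
  rec(t=3)
    rec(t=2)
      rec(t=1)
      -> return 1
      rec(t=0)
      -> return 0
    -> return 1
    rec(t=1)
    -> return 1
  -> return 2
  rec(t=2) -> return 1  (same call as traced above)
-> return 3

n_calls is incremented once per call, so count the calls in each subtree. Let C(t) = number of calls made by rec(t).
C(0) = C(1) = 1 (base case, no recursion); C(t) = 1 + C(t - 1) + C(t - 2) otherwise.
C(2) = 1 + C(1) + C(0) = 1 + 1 + 1 = 3
C(3) = 1 + C(2) + C(1) = 1 + 3 + 1 = 5
C(4) = 1 + C(3) + C(2) = 1 + 5 + 3 = 9
n_calls = C(4) = 9

Final answer: 9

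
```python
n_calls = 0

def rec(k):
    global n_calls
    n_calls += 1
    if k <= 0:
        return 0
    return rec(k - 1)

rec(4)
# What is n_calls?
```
Call trace:
rec(k=4)
  rec(k=3)
    rec(k=2)
      rec(k=1)
        rec(k=0)
        -> return 0
      -> return 0
    -> return 0
  -> return 0
-> return 0

n_calls is incremented once per call. rec is entered once for each k = 4, 3, 2, 1, 0 (the k <= 0 call returns without recursing), i.e. 4 + 1 calls.
n_calls = 5

Final answer: 5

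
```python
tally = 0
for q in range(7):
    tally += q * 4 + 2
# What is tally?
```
Trace:
  tally=0
  tally=2, q=0
  tally=8, q=1
  tally=18, q=2
  tally=32, q=3
  tally=50, q=4
  tally=72, q=5
  tally=98, q=6

Final answer: 98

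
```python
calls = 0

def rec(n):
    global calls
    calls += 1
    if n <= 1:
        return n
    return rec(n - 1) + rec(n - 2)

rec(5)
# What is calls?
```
Call trace (a repeated sub-call is expanded the first time; later identical calls just restate its return value):
rec(n=5)
  rec(n=4)
    rec(n=3)
      rec(n=2)
        rec(n=1)
        -> return 1
        rec(n=0)
        -> return 0
      -> return 1
      rec(n=1)
      -> return 1
    -> return 2
    rec(n=2) -> return 1  (same call as traced above)
  -> return 3
  rec(n=3) -> return 2  (same call as traced above)
-> return 5

calls is incremented once per call, so count the calls in each subtree. Let C(n) = number of calls made by rec(n).
C(0) = C(1) = 1 (base case, no recursion); C(n) = 1 + C(n - 1) + C(n - 2) otherwise.
C(2) = 1 + C(1) + C(0) = 1 + 1 + 1 = 3
C(3) = 1 + C(2) + C(1) = 1 + 3 + 1 = 5
C(4) = 1 + C(3) + C(2) = 1 + 5 + 3 = 9
C(5) = 1 + C(4) + C(3) = 1 + 9 + 5 = 15
calls = C(5) = 15

Final answer: 15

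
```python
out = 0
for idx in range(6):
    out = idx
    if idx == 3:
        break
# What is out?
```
Trace:
  out=0
  out=0, idx=0
  out=1, idx=1
  out=2, idx=2
  out=3, idx=3

Final answer: 3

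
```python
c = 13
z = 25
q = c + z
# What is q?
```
Trace:
  c=13
  c=13, z=25
  c=13, z=25, q=38

Final answer: 38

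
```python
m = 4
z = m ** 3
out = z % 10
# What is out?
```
Trace:
  m=4
  m=4, z=64
  m=4, z=64, out=4

Final answer: 4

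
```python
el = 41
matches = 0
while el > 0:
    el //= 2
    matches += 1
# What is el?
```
Trace:
  el=41
  el=41, matches=0
  el=20, matches=1
  el=10, matches=2
  el=5, matches=3
  el=2, matches=4
  el=1, matches=5
  el=0, matches=6

Final answer: 0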